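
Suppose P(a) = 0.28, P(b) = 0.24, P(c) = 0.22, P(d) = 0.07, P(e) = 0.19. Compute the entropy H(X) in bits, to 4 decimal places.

2.2127 bits

H = −Σ pᵢ log₂ pᵢ.
−0.28·log₂(0.28) = 0.5142
−0.24·log₂(0.24) = 0.4941
−0.22·log₂(0.22) = 0.4806
−0.07·log₂(0.07) = 0.2686
−0.19·log₂(0.19) = 0.4552
Sum ≈ 2.2127 → 2.2127 bits.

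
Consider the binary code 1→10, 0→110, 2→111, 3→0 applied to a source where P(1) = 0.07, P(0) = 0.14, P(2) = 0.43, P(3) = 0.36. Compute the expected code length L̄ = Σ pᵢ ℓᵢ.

L̄ = Σ pᵢ·ℓᵢ = 0.07·2 + 0.14·3 + 0.43·3 + 0.36·1 = 2.21 bits/symbol.

2.21 bits/symbol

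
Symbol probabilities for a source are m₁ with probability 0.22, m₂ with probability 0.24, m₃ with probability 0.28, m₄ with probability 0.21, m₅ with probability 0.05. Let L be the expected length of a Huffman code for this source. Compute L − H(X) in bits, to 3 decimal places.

Entropy H = −Σ p log₂ p ≈ 2.1778 bits.
Huffman merges: 1/20+21/100→13/50; 11/50+6/25→23/50; 13/50+7/25→27/50; 23/50+27/50→1. L = 113/50 ≈ 2.2600.
L − H = 2.2600 − 2.1778 = 0.082 bits.

0.082 bits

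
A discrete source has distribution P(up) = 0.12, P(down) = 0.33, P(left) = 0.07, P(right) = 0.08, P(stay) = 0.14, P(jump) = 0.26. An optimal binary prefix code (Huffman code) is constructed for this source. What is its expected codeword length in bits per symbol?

Repeatedly combine the two least-probable nodes; the expected code length is the sum of the merged weights.
merge 7/100 + 2/25 → 3/20
merge 3/25 + 7/50 → 13/50
merge 3/20 + 13/50 → 41/100
merge 13/50 + 33/100 → 59/100
merge 41/100 + 59/100 → 1
L = 3/20 + 13/50 + 41/100 + 59/100 + 1 = 241/100 = 2.41 bits/symbol.

2.41 bits/symbol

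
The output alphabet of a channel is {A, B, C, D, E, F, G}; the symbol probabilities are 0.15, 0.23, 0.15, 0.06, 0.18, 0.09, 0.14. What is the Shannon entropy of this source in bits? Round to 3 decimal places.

2.707 bits

H = −Σ pᵢ log₂ pᵢ.
−0.15·log₂(0.15) = 0.4105
−0.23·log₂(0.23) = 0.4877
−0.15·log₂(0.15) = 0.4105
−0.06·log₂(0.06) = 0.2435
−0.18·log₂(0.18) = 0.4453
−0.09·log₂(0.09) = 0.3127
−0.14·log₂(0.14) = 0.3971
Sum ≈ 2.7074 → 2.707 bits.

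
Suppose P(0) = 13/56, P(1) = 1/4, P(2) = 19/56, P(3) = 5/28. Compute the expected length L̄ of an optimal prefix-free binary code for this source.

2 bits/symbol

Repeatedly combine the two least-probable nodes; the expected code length is the sum of the merged weights.
merge 5/28 + 13/56 → 23/56
merge 1/4 + 19/56 → 33/56
merge 23/56 + 33/56 → 1
L = 23/56 + 33/56 + 1 = 2 bits/symbol.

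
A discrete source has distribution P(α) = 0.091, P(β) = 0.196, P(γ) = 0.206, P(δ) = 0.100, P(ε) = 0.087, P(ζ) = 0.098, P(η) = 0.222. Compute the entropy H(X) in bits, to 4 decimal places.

2.6941 bits

H = −Σ pᵢ log₂ pᵢ.
−0.091·log₂(0.091) = 0.3147
−0.196·log₂(0.196) = 0.4608
−0.206·log₂(0.206) = 0.4695
−0.100·log₂(0.100) = 0.3322
−0.087·log₂(0.087) = 0.3065
−0.098·log₂(0.098) = 0.3284
−0.222·log₂(0.222) = 0.4820
Sum ≈ 2.6941 → 2.6941 bits.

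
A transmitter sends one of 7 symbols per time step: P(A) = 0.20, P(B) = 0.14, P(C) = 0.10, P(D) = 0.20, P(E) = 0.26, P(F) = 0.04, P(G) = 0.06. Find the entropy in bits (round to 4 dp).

2.5927 bits

H = −Σ pᵢ log₂ pᵢ.
−0.20·log₂(0.20) = 0.4644
−0.14·log₂(0.14) = 0.3971
−0.10·log₂(0.10) = 0.3322
−0.20·log₂(0.20) = 0.4644
−0.26·log₂(0.26) = 0.5053
−0.04·log₂(0.04) = 0.1858
−0.06·log₂(0.06) = 0.2435
Sum ≈ 2.5927 → 2.5927 bits.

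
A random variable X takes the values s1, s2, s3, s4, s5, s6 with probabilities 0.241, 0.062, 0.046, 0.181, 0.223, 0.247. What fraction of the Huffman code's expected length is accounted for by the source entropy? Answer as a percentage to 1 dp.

99.1%

Entropy H = −Σ p log₂ p ≈ 2.3752 bits.
Huffman merges: 23/500+31/500→27/250; 27/250+181/1000→289/1000; 223/1000+241/1000→58/125; 247/1000+289/1000→67/125; 58/125+67/125→1. L = 2397/1000 ≈ 2.3970.
Efficiency = H/L = 2.3752/2.3970 = 99.1%.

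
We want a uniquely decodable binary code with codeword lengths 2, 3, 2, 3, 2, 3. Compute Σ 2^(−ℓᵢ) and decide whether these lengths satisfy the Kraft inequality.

With common denominator 2^3 = 8: Σ 2^(−ℓᵢ) = 2/8 + 1/8 + 2/8 + 1/8 + 2/8 + 1/8 = 9/8 = 1.125.
Kraft's inequality requires Σ ≤ 1; here Σ = 1.125 > 1, so no such prefix code exists.

1.125; no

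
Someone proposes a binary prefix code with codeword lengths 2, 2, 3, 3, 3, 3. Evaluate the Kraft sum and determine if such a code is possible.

With common denominator 2^3 = 8: Σ 2^(−ℓᵢ) = 2/8 + 2/8 + 1/8 + 1/8 + 1/8 + 1/8 = 8/8 = 1.
Kraft's inequality requires Σ ≤ 1; here Σ = 1 ≤ 1, so such a prefix code exists.

1; yes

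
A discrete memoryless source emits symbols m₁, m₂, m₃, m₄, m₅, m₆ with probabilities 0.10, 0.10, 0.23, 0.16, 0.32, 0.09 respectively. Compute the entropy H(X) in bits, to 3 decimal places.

H = −Σ pᵢ log₂ pᵢ.
−0.10·log₂(0.10) = 0.3322
−0.10·log₂(0.10) = 0.3322
−0.23·log₂(0.23) = 0.4877
−0.16·log₂(0.16) = 0.4230
−0.32·log₂(0.32) = 0.5260
−0.09·log₂(0.09) = 0.3127
Sum ≈ 2.4138 → 2.414 bits.

2.414 bits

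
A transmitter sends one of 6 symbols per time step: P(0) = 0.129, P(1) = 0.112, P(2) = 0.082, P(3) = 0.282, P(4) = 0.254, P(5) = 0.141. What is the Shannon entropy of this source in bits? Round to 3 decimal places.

2.446 bits

H = −Σ pᵢ log₂ pᵢ.
−0.129·log₂(0.129) = 0.3811
−0.112·log₂(0.112) = 0.3537
−0.082·log₂(0.082) = 0.2959
−0.282·log₂(0.282) = 0.5150
−0.254·log₂(0.254) = 0.5022
−0.141·log₂(0.141) = 0.3985
Sum ≈ 2.4464 → 2.446 bits.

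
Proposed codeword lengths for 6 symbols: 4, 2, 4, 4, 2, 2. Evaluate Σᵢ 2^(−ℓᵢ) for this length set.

With common denominator 2^4 = 16: Σ 2^(−ℓᵢ) = 1/16 + 4/16 + 1/16 + 1/16 + 4/16 + 4/16 = 15/16 = 0.9375.

0.9375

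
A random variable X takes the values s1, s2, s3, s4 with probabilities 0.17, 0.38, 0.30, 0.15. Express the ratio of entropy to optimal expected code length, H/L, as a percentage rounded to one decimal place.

Entropy H = −Σ p log₂ p ≈ 1.8967 bits.
Huffman merges: 3/20+17/100→8/25; 3/10+8/25→31/50; 19/50+31/50→1. L = 97/50 ≈ 1.9400.
Efficiency = H/L = 1.8967/1.9400 = 97.8%.

97.8%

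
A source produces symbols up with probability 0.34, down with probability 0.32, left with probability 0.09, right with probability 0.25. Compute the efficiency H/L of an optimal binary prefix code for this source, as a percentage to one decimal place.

Entropy H = −Σ p log₂ p ≈ 1.8679 bits.
Huffman merges: 9/100+1/4→17/50; 8/25+17/50→33/50; 17/50+33/50→1. L = 2 ≈ 2.0000.
Efficiency = H/L = 1.8679/2.0000 = 93.4%.

93.4%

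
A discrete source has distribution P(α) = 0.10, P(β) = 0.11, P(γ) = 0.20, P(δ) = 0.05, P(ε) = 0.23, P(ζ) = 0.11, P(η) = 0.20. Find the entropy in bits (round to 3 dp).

H = −Σ pᵢ log₂ pᵢ.
−0.10·log₂(0.10) = 0.3322
−0.11·log₂(0.11) = 0.3503
−0.20·log₂(0.20) = 0.4644
−0.05·log₂(0.05) = 0.2161
−0.23·log₂(0.23) = 0.4877
−0.11·log₂(0.11) = 0.3503
−0.20·log₂(0.20) = 0.4644
Sum ≈ 2.6653 → 2.665 bits.

2.665 bits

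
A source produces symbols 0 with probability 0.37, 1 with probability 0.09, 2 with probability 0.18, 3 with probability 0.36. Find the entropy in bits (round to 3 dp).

1.819 bits

H = −Σ pᵢ log₂ pᵢ.
−0.37·log₂(0.37) = 0.5307
−0.09·log₂(0.09) = 0.3127
−0.18·log₂(0.18) = 0.4453
−0.36·log₂(0.36) = 0.5306
Sum ≈ 1.8193 → 1.819 bits.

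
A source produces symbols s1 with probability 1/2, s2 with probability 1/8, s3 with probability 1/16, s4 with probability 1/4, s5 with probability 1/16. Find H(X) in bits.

1.875 bits

Each probability is a power of 1/2, so log₂(1/p) is an integer.
H = Σ p·log₂(1/p) = 1/2·1 + 1/8·3 + 1/16·4 + 1/4·2 + 1/16·4 = 1.875 bits.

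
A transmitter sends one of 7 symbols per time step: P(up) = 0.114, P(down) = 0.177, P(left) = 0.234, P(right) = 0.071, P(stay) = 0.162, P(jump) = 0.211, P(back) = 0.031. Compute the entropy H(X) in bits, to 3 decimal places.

2.615 bits

H = −Σ pᵢ log₂ pᵢ.
−0.114·log₂(0.114) = 0.3571
−0.177·log₂(0.177) = 0.4422
−0.234·log₂(0.234) = 0.4903
−0.071·log₂(0.071) = 0.2709
−0.162·log₂(0.162) = 0.4254
−0.211·log₂(0.211) = 0.4736
−0.031·log₂(0.031) = 0.1554
Sum ≈ 2.6150 → 2.615 bits.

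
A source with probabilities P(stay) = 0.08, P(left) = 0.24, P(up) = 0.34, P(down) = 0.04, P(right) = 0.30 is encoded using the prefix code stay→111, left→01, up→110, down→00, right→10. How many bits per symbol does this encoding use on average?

2.42 bits/symbol

L̄ = Σ pᵢ·ℓᵢ = 0.08·3 + 0.24·2 + 0.34·3 + 0.04·2 + 0.30·2 = 2.42 bits/symbol.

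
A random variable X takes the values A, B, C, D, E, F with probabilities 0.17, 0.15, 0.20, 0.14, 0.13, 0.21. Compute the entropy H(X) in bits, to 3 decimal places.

H = −Σ pᵢ log₂ pᵢ.
−0.17·log₂(0.17) = 0.4346
−0.15·log₂(0.15) = 0.4105
−0.20·log₂(0.20) = 0.4644
−0.14·log₂(0.14) = 0.3971
−0.13·log₂(0.13) = 0.3826
−0.21·log₂(0.21) = 0.4728
Sum ≈ 2.5621 → 2.562 bits.

2.562 bits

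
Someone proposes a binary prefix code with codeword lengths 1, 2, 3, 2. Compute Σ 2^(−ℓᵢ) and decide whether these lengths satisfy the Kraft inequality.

With common denominator 2^3 = 8: Σ 2^(−ℓᵢ) = 4/8 + 2/8 + 1/8 + 2/8 = 9/8 = 1.125.
Kraft's inequality requires Σ ≤ 1; here Σ = 1.125 > 1, so no such prefix code exists.

1.125; no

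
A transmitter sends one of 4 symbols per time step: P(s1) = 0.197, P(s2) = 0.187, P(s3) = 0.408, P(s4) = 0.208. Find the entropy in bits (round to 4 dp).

H = −Σ pᵢ log₂ pᵢ.
−0.197·log₂(0.197) = 0.4617
−0.187·log₂(0.187) = 0.4523
−0.408·log₂(0.408) = 0.5277
−0.208·log₂(0.208) = 0.4712
Sum ≈ 1.9129 → 1.9129 bits.

1.9129 bits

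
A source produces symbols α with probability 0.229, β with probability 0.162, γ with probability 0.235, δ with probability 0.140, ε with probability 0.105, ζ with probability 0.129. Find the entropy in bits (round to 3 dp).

2.523 bits

H = −Σ pᵢ log₂ pᵢ.
−0.229·log₂(0.229) = 0.4870
−0.162·log₂(0.162) = 0.4254
−0.235·log₂(0.235) = 0.4910
−0.140·log₂(0.140) = 0.3971
−0.105·log₂(0.105) = 0.3414
−0.129·log₂(0.129) = 0.3811
Sum ≈ 2.5230 → 2.523 bits.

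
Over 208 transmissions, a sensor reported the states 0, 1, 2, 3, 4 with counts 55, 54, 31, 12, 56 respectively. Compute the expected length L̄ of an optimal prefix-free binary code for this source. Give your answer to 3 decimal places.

Probabilities are the counts divided by 208.
Repeatedly combine the two least-probable nodes; the expected code length is the sum of the merged weights.
merge 3/52 + 31/208 → 43/208
merge 43/208 + 27/104 → 97/208
merge 55/208 + 7/26 → 111/208
merge 97/208 + 111/208 → 1
L = 43/208 + 97/208 + 111/208 + 1 = 459/208 ≈ 2.207 bits/symbol.

2.207 bits/symbol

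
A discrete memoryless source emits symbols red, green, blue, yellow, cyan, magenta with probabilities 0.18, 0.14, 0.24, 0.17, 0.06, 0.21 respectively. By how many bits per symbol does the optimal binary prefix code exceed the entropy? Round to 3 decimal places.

Entropy H = −Σ p log₂ p ≈ 2.4875 bits.
Huffman merges: 3/50+7/50→1/5; 17/100+9/50→7/20; 1/5+21/100→41/100; 6/25+7/20→59/100; 41/100+59/100→1. L = 51/20 ≈ 2.5500.
L − H = 2.5500 − 2.4875 = 0.063 bits.

0.063 bits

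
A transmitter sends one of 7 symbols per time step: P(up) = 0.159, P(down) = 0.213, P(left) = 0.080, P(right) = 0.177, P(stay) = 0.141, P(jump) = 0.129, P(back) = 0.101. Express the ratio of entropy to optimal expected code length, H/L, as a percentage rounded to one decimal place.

Entropy H = −Σ p log₂ p ≈ 2.7444 bits.
Huffman merges: 2/25+101/1000→181/1000; 129/1000+141/1000→27/100; 159/1000+177/1000→42/125; 181/1000+213/1000→197/500; 27/100+42/125→303/500; 197/500+303/500→1. L = 2787/1000 ≈ 2.7870.
Efficiency = H/L = 2.7444/2.7870 = 98.5%.

98.5%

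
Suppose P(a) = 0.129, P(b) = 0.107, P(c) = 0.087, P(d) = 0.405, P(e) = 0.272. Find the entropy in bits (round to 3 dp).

2.072 bits

H = −Σ pᵢ log₂ pᵢ.
−0.129·log₂(0.129) = 0.3811
−0.107·log₂(0.107) = 0.3450
−0.087·log₂(0.087) = 0.3065
−0.405·log₂(0.405) = 0.5281
−0.272·log₂(0.272) = 0.5109
Sum ≈ 2.0717 → 2.072 bits.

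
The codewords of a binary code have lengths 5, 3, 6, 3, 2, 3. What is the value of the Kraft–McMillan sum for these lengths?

0.671875

With common denominator 2^6 = 64: Σ 2^(−ℓᵢ) = 2/64 + 8/64 + 1/64 + 8/64 + 16/64 + 8/64 = 43/64 = 0.671875.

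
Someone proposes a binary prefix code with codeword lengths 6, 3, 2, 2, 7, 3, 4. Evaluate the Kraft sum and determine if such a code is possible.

With common denominator 2^7 = 128: Σ 2^(−ℓᵢ) = 2/128 + 16/128 + 32/128 + 32/128 + 1/128 + 16/128 + 8/128 = 107/128 = 0.8359375.
Kraft's inequality requires Σ ≤ 1; here Σ = 0.8359375 ≤ 1, so such a prefix code exists.

0.8359375; yes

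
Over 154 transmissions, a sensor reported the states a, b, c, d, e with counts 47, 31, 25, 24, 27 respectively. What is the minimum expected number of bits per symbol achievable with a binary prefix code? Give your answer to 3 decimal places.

2.318 bits/symbol

Probabilities are the counts divided by 154.
Repeatedly combine the two least-probable nodes; the expected code length is the sum of the merged weights.
merge 12/77 + 25/154 → 7/22
merge 27/154 + 31/154 → 29/77
merge 47/154 + 7/22 → 48/77
merge 29/77 + 48/77 → 1
L = 7/22 + 29/77 + 48/77 + 1 = 51/22 ≈ 2.318 bits/symbol.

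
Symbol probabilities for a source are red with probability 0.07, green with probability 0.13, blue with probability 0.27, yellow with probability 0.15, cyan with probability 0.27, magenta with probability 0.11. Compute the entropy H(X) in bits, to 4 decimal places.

H = −Σ pᵢ log₂ pᵢ.
−0.07·log₂(0.07) = 0.2686
−0.13·log₂(0.13) = 0.3826
−0.27·log₂(0.27) = 0.5100
−0.15·log₂(0.15) = 0.4105
−0.27·log₂(0.27) = 0.5100
−0.11·log₂(0.11) = 0.3503
Sum ≈ 2.4321 → 2.4321 bits.

2.4321 bits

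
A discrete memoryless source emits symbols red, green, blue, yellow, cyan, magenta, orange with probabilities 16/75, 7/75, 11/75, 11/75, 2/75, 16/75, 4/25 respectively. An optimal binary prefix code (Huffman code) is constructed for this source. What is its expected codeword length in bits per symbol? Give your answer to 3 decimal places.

2.693 bits/symbol

Repeatedly combine the two least-probable nodes; the expected code length is the sum of the merged weights.
merge 2/75 + 7/75 → 3/25
merge 3/25 + 11/75 → 4/15
merge 11/75 + 4/25 → 23/75
merge 16/75 + 16/75 → 32/75
merge 4/15 + 23/75 → 43/75
merge 32/75 + 43/75 → 1
L = 3/25 + 4/15 + 23/75 + 32/75 + 43/75 + 1 = 202/75 ≈ 2.693 bits/symbol.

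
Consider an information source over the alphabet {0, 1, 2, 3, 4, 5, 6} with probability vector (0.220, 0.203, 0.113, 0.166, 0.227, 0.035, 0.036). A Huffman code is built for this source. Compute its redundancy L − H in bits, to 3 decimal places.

Entropy H = −Σ p log₂ p ≈ 2.5606 bits.
Huffman merges: 7/200+9/250→71/1000; 71/1000+113/1000→23/125; 83/500+23/125→7/20; 203/1000+11/50→423/1000; 227/1000+7/20→577/1000; 423/1000+577/1000→1. L = 521/200 ≈ 2.6050.
L − H = 2.6050 − 2.5606 = 0.044 bits.

0.044 bits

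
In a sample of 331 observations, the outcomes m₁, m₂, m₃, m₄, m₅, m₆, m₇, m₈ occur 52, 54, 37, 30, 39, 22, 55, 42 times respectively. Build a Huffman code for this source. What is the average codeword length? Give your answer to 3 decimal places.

Probabilities are the counts divided by 331.
Repeatedly combine the two least-probable nodes; the expected code length is the sum of the merged weights.
merge 22/331 + 30/331 → 52/331
merge 37/331 + 39/331 → 76/331
merge 42/331 + 52/331 → 94/331
merge 52/331 + 54/331 → 106/331
merge 55/331 + 76/331 → 131/331
merge 94/331 + 106/331 → 200/331
merge 131/331 + 200/331 → 1
L = 52/331 + 76/331 + 94/331 + 106/331 + 131/331 + 200/331 + 1 = 990/331 ≈ 2.991 bits/symbol.

2.991 bits/symbol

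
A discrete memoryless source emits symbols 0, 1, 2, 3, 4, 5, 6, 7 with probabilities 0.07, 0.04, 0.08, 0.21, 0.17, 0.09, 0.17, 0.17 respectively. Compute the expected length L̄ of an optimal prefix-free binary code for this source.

Repeatedly combine the two least-probable nodes; the expected code length is the sum of the merged weights.
merge 1/25 + 7/100 → 11/100
merge 2/25 + 9/100 → 17/100
merge 11/100 + 17/100 → 7/25
merge 17/100 + 17/100 → 17/50
merge 17/100 + 21/100 → 19/50
merge 7/25 + 17/50 → 31/50
merge 19/50 + 31/50 → 1
L = 11/100 + 17/100 + 7/25 + 17/50 + 19/50 + 31/50 + 1 = 29/10 = 2.9 bits/symbol.

2.9 bits/symbol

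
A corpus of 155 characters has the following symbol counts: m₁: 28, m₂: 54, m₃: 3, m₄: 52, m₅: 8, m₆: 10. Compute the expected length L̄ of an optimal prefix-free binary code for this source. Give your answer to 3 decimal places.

Probabilities are the counts divided by 155.
Repeatedly combine the two least-probable nodes; the expected code length is the sum of the merged weights.
merge 3/155 + 8/155 → 11/155
merge 2/31 + 11/155 → 21/155
merge 21/155 + 28/155 → 49/155
merge 49/155 + 52/155 → 101/155
merge 54/155 + 101/155 → 1
L = 11/155 + 21/155 + 49/155 + 101/155 + 1 = 337/155 ≈ 2.174 bits/symbol.

2.174 bits/symbol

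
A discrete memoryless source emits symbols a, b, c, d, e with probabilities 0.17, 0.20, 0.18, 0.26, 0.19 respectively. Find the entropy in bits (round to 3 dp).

H = −Σ pᵢ log₂ pᵢ.
−0.17·log₂(0.17) = 0.4346
−0.20·log₂(0.20) = 0.4644
−0.18·log₂(0.18) = 0.4453
−0.26·log₂(0.26) = 0.5053
−0.19·log₂(0.19) = 0.4552
Sum ≈ 2.3048 → 2.305 bits.

2.305 bits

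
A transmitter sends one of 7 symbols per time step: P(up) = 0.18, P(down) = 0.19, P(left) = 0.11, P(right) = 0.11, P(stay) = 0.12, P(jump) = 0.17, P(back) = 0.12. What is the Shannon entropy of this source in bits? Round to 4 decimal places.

2.7698 bits

H = −Σ pᵢ log₂ pᵢ.
−0.18·log₂(0.18) = 0.4453
−0.19·log₂(0.19) = 0.4552
−0.11·log₂(0.11) = 0.3503
−0.11·log₂(0.11) = 0.3503
−0.12·log₂(0.12) = 0.3671
−0.17·log₂(0.17) = 0.4346
−0.12·log₂(0.12) = 0.3671
Sum ≈ 2.7698 → 2.7698 bits.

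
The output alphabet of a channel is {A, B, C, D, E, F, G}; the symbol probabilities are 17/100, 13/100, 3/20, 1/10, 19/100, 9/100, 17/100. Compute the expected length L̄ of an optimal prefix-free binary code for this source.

2.81 bits/symbol

Repeatedly combine the two least-probable nodes; the expected code length is the sum of the merged weights.
merge 9/100 + 1/10 → 19/100
merge 13/100 + 3/20 → 7/25
merge 17/100 + 17/100 → 17/50
merge 19/100 + 19/100 → 19/50
merge 7/25 + 17/50 → 31/50
merge 19/50 + 31/50 → 1
L = 19/100 + 7/25 + 17/50 + 19/50 + 31/50 + 1 = 281/100 = 2.81 bits/symbol.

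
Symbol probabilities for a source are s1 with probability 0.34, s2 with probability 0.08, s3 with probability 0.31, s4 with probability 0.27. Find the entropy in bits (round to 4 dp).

1.8545 bits

H = −Σ pᵢ log₂ pᵢ.
−0.34·log₂(0.34) = 0.5292
−0.08·log₂(0.08) = 0.2915
−0.31·log₂(0.31) = 0.5238
−0.27·log₂(0.27) = 0.5100
Sum ≈ 1.8545 → 1.8545 bits.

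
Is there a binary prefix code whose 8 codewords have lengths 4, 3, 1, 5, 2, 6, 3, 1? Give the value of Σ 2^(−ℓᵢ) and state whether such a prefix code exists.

With common denominator 2^6 = 64: Σ 2^(−ℓᵢ) = 4/64 + 8/64 + 32/64 + 2/64 + 16/64 + 1/64 + 8/64 + 32/64 = 103/64 = 1.609375.
Kraft's inequality requires Σ ≤ 1; here Σ = 1.609375 > 1, so no such prefix code exists.

1.609375; no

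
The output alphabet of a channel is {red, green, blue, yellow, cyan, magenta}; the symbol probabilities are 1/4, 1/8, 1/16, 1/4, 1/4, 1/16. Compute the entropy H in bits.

2.375 bits

Each probability is a power of 1/2, so log₂(1/p) is an integer.
H = Σ p·log₂(1/p) = 1/4·2 + 1/8·3 + 1/16·4 + 1/4·2 + 1/4·2 + 1/16·4 = 2.375 bits.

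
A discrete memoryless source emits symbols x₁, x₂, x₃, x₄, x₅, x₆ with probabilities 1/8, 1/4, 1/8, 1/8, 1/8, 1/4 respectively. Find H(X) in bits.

Each probability is a power of 1/2, so log₂(1/p) is an integer.
H = Σ p·log₂(1/p) = 1/8·3 + 1/4·2 + 1/8·3 + 1/8·3 + 1/8·3 + 1/4·2 = 2.5 bits.

2.5 bits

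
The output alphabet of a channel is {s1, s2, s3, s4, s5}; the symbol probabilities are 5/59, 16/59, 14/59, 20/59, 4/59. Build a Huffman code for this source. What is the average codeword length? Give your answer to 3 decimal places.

2.153 bits/symbol

Repeatedly combine the two least-probable nodes; the expected code length is the sum of the merged weights.
merge 4/59 + 5/59 → 9/59
merge 9/59 + 14/59 → 23/59
merge 16/59 + 20/59 → 36/59
merge 23/59 + 36/59 → 1
L = 9/59 + 23/59 + 36/59 + 1 = 127/59 ≈ 2.153 bits/symbol.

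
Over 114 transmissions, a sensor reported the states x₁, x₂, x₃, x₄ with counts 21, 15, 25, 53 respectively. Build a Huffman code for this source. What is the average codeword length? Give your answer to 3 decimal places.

1.851 bits/symbol

Probabilities are the counts divided by 114.
Repeatedly combine the two least-probable nodes; the expected code length is the sum of the merged weights.
merge 5/38 + 7/38 → 6/19
merge 25/114 + 6/19 → 61/114
merge 53/114 + 61/114 → 1
L = 6/19 + 61/114 + 1 = 211/114 ≈ 1.851 bits/symbol.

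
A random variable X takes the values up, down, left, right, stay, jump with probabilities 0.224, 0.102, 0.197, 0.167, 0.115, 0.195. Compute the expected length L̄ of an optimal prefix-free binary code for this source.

2.579 bits/symbol

Repeatedly combine the two least-probable nodes; the expected code length is the sum of the merged weights.
merge 51/500 + 23/200 → 217/1000
merge 167/1000 + 39/200 → 181/500
merge 197/1000 + 217/1000 → 207/500
merge 28/125 + 181/500 → 293/500
merge 207/500 + 293/500 → 1
L = 217/1000 + 181/500 + 207/500 + 293/500 + 1 = 2579/1000 = 2.579 bits/symbol.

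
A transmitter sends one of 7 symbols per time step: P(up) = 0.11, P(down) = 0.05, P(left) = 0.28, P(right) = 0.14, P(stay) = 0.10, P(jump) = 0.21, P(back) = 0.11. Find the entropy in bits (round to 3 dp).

2.633 bits

H = −Σ pᵢ log₂ pᵢ.
−0.11·log₂(0.11) = 0.3503
−0.05·log₂(0.05) = 0.2161
−0.28·log₂(0.28) = 0.5142
−0.14·log₂(0.14) = 0.3971
−0.10·log₂(0.10) = 0.3322
−0.21·log₂(0.21) = 0.4728
−0.11·log₂(0.11) = 0.3503
Sum ≈ 2.6330 → 2.633 bits.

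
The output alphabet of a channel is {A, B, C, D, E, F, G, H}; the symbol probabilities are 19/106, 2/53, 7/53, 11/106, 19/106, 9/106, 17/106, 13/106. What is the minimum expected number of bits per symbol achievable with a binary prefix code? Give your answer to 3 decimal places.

Repeatedly combine the two least-probable nodes; the expected code length is the sum of the merged weights.
merge 2/53 + 9/106 → 13/106
merge 11/106 + 13/106 → 12/53
merge 13/106 + 7/53 → 27/106
merge 17/106 + 19/106 → 18/53
merge 19/106 + 12/53 → 43/106
merge 27/106 + 18/53 → 63/106
merge 43/106 + 63/106 → 1
L = 13/106 + 12/53 + 27/106 + 18/53 + 43/106 + 63/106 + 1 = 156/53 ≈ 2.943 bits/symbol.

2.943 bits/symbol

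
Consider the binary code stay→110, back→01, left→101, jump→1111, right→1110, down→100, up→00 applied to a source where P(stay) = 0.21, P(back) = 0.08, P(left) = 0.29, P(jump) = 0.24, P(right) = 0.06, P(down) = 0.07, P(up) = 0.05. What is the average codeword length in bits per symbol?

L̄ = Σ pᵢ·ℓᵢ = 0.21·3 + 0.08·2 + 0.29·3 + 0.24·4 + 0.06·4 + 0.07·3 + 0.05·2 = 3.17 bits/symbol.

3.17 bits/symbol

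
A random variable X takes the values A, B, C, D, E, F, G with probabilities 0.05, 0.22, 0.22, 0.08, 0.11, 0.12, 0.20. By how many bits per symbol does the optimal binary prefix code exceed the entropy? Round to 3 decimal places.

Entropy H = −Σ p log₂ p ≈ 2.6505 bits.
Huffman merges: 1/20+2/25→13/100; 11/100+3/25→23/100; 13/100+1/5→33/100; 11/50+11/50→11/25; 23/100+33/100→14/25; 11/25+14/25→1. L = 269/100 ≈ 2.6900.
L − H = 2.6900 − 2.6505 = 0.040 bits.

0.040 bits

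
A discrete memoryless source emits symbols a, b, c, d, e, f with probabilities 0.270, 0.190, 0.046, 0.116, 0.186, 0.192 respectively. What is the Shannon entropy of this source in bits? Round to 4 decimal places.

H = −Σ pᵢ log₂ pᵢ.
−0.270·log₂(0.270) = 0.5100
−0.190·log₂(0.190) = 0.4552
−0.046·log₂(0.046) = 0.2043
−0.116·log₂(0.116) = 0.3605
−0.186·log₂(0.186) = 0.4514
−0.192·log₂(0.192) = 0.4571
Sum ≈ 2.4386 → 2.4386 bits.

2.4386 bits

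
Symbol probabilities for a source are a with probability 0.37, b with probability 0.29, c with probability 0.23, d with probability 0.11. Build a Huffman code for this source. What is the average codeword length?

Repeatedly combine the two least-probable nodes; the expected code length is the sum of the merged weights.
merge 11/100 + 23/100 → 17/50
merge 29/100 + 17/50 → 63/100
merge 37/100 + 63/100 → 1
L = 17/50 + 63/100 + 1 = 197/100 = 1.97 bits/symbol.

1.97 bits/symbol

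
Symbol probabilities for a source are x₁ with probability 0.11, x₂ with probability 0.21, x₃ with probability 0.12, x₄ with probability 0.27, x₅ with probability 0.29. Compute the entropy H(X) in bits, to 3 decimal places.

2.218 bits

H = −Σ pᵢ log₂ pᵢ.
−0.11·log₂(0.11) = 0.3503
−0.21·log₂(0.21) = 0.4728
−0.12·log₂(0.12) = 0.3671
−0.27·log₂(0.27) = 0.5100
−0.29·log₂(0.29) = 0.5179
Sum ≈ 2.2181 → 2.218 bits.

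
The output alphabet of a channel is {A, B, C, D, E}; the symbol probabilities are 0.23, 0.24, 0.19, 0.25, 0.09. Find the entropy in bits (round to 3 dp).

H = −Σ pᵢ log₂ pᵢ.
−0.23·log₂(0.23) = 0.4877
−0.24·log₂(0.24) = 0.4941
−0.19·log₂(0.19) = 0.4552
−0.25·log₂(0.25) = 0.5000
−0.09·log₂(0.09) = 0.3127
Sum ≈ 2.2497 → 2.250 bits.

2.250 bits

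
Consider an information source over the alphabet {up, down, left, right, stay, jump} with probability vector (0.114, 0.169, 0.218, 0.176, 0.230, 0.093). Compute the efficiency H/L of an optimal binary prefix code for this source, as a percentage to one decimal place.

98.6%

Entropy H = −Σ p log₂ p ≈ 2.5172 bits.
Huffman merges: 93/1000+57/500→207/1000; 169/1000+22/125→69/200; 207/1000+109/500→17/40; 23/100+69/200→23/40; 17/40+23/40→1. L = 319/125 ≈ 2.5520.
Efficiency = H/L = 2.5172/2.5520 = 98.6%.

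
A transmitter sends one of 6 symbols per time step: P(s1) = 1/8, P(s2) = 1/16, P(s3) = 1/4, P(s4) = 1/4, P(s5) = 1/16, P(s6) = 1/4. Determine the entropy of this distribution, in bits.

2.375 bits

Each probability is a power of 1/2, so log₂(1/p) is an integer.
H = Σ p·log₂(1/p) = 1/8·3 + 1/16·4 + 1/4·2 + 1/4·2 + 1/16·4 + 1/4·2 = 2.375 bits.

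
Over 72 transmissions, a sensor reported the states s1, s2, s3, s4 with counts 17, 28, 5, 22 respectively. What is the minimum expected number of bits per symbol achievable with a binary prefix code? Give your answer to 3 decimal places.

Probabilities are the counts divided by 72.
Repeatedly combine the two least-probable nodes; the expected code length is the sum of the merged weights.
merge 5/72 + 17/72 → 11/36
merge 11/36 + 11/36 → 11/18
merge 7/18 + 11/18 → 1
L = 11/36 + 11/18 + 1 = 23/12 ≈ 1.917 bits/symbol.

1.917 bits/symbol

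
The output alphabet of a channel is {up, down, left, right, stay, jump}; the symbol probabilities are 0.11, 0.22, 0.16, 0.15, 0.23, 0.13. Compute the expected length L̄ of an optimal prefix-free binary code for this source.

Repeatedly combine the two least-probable nodes; the expected code length is the sum of the merged weights.
merge 11/100 + 13/100 → 6/25
merge 3/20 + 4/25 → 31/100
merge 11/50 + 23/100 → 9/20
merge 6/25 + 31/100 → 11/20
merge 9/20 + 11/20 → 1
L = 6/25 + 31/100 + 9/20 + 11/20 + 1 = 51/20 = 2.55 bits/symbol.

2.55 bits/symbol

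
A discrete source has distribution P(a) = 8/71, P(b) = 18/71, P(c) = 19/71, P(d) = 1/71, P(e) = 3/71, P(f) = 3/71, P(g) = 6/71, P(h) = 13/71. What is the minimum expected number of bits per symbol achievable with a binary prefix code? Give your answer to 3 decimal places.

2.634 bits/symbol

Repeatedly combine the two least-probable nodes; the expected code length is the sum of the merged weights.
merge 1/71 + 3/71 → 4/71
merge 3/71 + 4/71 → 7/71
merge 6/71 + 7/71 → 13/71
merge 8/71 + 13/71 → 21/71
merge 13/71 + 18/71 → 31/71
merge 19/71 + 21/71 → 40/71
merge 31/71 + 40/71 → 1
L = 4/71 + 7/71 + 13/71 + 21/71 + 31/71 + 40/71 + 1 = 187/71 ≈ 2.634 bits/symbol.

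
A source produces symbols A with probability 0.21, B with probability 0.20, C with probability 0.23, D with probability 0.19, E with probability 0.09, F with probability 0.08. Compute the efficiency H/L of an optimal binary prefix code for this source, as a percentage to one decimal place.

Entropy H = −Σ p log₂ p ≈ 2.4843 bits.
Huffman merges: 2/25+9/100→17/100; 17/100+19/100→9/25; 1/5+21/100→41/100; 23/100+9/25→59/100; 41/100+59/100→1. L = 253/100 ≈ 2.5300.
Efficiency = H/L = 2.4843/2.5300 = 98.2%.

98.2%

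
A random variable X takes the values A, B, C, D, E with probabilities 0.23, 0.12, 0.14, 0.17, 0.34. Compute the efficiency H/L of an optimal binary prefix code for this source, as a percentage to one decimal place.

Entropy H = −Σ p log₂ p ≈ 2.2156 bits.
Huffman merges: 3/25+7/50→13/50; 17/100+23/100→2/5; 13/50+17/50→3/5; 2/5+3/5→1. L = 113/50 ≈ 2.2600.
Efficiency = H/L = 2.2156/2.2600 = 98.0%.

98.0%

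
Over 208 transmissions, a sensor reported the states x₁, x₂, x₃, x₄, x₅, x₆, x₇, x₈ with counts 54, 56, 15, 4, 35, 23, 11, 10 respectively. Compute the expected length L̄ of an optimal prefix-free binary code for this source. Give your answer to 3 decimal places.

2.659 bits/symbol

Probabilities are the counts divided by 208.
Repeatedly combine the two least-probable nodes; the expected code length is the sum of the merged weights.
merge 1/52 + 5/104 → 7/104
merge 11/208 + 7/104 → 25/208
merge 15/208 + 23/208 → 19/104
merge 25/208 + 35/208 → 15/52
merge 19/104 + 27/104 → 23/52
merge 7/26 + 15/52 → 29/52
merge 23/52 + 29/52 → 1
L = 7/104 + 25/208 + 19/104 + 15/52 + 23/52 + 29/52 + 1 = 553/208 ≈ 2.659 bits/symbol.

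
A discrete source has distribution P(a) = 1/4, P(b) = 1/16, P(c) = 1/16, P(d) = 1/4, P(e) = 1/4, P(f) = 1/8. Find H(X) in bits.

2.375 bits

Each probability is a power of 1/2, so log₂(1/p) is an integer.
H = Σ p·log₂(1/p) = 1/4·2 + 1/16·4 + 1/16·4 + 1/4·2 + 1/4·2 + 1/8·3 = 2.375 bits.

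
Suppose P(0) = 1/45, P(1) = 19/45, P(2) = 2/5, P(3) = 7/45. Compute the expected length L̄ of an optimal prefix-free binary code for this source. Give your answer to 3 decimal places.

1.756 bits/symbol

Repeatedly combine the two least-probable nodes; the expected code length is the sum of the merged weights.
merge 1/45 + 7/45 → 8/45
merge 8/45 + 2/5 → 26/45
merge 19/45 + 26/45 → 1
L = 8/45 + 26/45 + 1 = 79/45 ≈ 1.756 bits/symbol.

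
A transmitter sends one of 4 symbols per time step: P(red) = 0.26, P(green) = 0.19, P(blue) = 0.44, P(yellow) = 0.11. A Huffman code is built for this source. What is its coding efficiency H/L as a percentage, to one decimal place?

Entropy H = −Σ p log₂ p ≈ 1.8319 bits.
Huffman merges: 11/100+19/100→3/10; 13/50+3/10→14/25; 11/25+14/25→1. L = 93/50 ≈ 1.8600.
Efficiency = H/L = 1.8319/1.8600 = 98.5%.

98.5%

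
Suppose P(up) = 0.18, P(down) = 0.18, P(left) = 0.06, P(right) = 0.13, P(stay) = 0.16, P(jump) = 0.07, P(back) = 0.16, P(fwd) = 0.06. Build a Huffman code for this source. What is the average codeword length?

2.94 bits/symbol

Repeatedly combine the two least-probable nodes; the expected code length is the sum of the merged weights.
merge 3/50 + 3/50 → 3/25
merge 7/100 + 3/25 → 19/100
merge 13/100 + 4/25 → 29/100
merge 4/25 + 9/50 → 17/50
merge 9/50 + 19/100 → 37/100
merge 29/100 + 17/50 → 63/100
merge 37/100 + 63/100 → 1
L = 3/25 + 19/100 + 29/100 + 17/50 + 37/100 + 63/100 + 1 = 147/50 = 2.94 bits/symbol.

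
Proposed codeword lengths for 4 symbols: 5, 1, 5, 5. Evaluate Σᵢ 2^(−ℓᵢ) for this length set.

0.59375

With common denominator 2^5 = 32: Σ 2^(−ℓᵢ) = 1/32 + 16/32 + 1/32 + 1/32 = 19/32 = 0.59375.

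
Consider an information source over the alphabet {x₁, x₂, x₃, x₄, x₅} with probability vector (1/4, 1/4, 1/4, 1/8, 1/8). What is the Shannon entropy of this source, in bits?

2.25 bits

Each probability is a power of 1/2, so log₂(1/p) is an integer.
H = Σ p·log₂(1/p) = 1/4·2 + 1/4·2 + 1/4·2 + 1/8·3 + 1/8·3 = 2.25 bits.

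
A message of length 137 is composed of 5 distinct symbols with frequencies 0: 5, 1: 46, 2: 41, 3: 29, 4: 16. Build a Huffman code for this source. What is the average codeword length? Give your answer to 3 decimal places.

2.153 bits/symbol

Probabilities are the counts divided by 137.
Repeatedly combine the two least-probable nodes; the expected code length is the sum of the merged weights.
merge 5/137 + 16/137 → 21/137
merge 21/137 + 29/137 → 50/137
merge 41/137 + 46/137 → 87/137
merge 50/137 + 87/137 → 1
L = 21/137 + 50/137 + 87/137 + 1 = 295/137 ≈ 2.153 bits/symbol.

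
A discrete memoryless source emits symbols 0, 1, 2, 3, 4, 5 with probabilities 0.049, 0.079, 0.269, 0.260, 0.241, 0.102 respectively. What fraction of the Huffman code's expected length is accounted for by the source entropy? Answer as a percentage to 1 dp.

99.6%

Entropy H = −Σ p log₂ p ≈ 2.3480 bits.
Huffman merges: 49/1000+79/1000→16/125; 51/500+16/125→23/100; 23/100+241/1000→471/1000; 13/50+269/1000→529/1000; 471/1000+529/1000→1. L = 1179/500 ≈ 2.3580.
Efficiency = H/L = 2.3480/2.3580 = 99.6%.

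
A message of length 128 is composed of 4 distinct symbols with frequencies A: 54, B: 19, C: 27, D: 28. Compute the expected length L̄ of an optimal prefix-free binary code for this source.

1.9375 bits/symbol

Probabilities are the counts divided by 128.
Repeatedly combine the two least-probable nodes; the expected code length is the sum of the merged weights.
merge 19/128 + 27/128 → 23/64
merge 7/32 + 23/64 → 37/64
merge 27/64 + 37/64 → 1
L = 23/64 + 37/64 + 1 = 31/16 = 1.9375 bits/symbol.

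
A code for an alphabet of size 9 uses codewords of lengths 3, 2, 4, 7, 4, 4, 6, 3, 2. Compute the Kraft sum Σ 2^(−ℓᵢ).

0.9609375

With common denominator 2^7 = 128: Σ 2^(−ℓᵢ) = 16/128 + 32/128 + 8/128 + 1/128 + 8/128 + 8/128 + 2/128 + 16/128 + 32/128 = 123/128 = 0.9609375.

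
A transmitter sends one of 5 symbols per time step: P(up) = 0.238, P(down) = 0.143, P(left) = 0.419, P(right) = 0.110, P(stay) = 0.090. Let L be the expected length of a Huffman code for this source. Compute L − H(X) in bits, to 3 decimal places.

0.041 bits

Entropy H = −Σ p log₂ p ≈ 2.0829 bits.
Huffman merges: 9/100+11/100→1/5; 143/1000+1/5→343/1000; 119/500+343/1000→581/1000; 419/1000+581/1000→1. L = 531/250 ≈ 2.1240.
L − H = 2.1240 − 2.0829 = 0.041 bits.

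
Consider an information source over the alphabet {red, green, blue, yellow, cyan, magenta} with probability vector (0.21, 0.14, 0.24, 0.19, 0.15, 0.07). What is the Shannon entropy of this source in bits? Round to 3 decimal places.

H = −Σ pᵢ log₂ pᵢ.
−0.21·log₂(0.21) = 0.4728
−0.14·log₂(0.14) = 0.3971
−0.24·log₂(0.24) = 0.4941
−0.19·log₂(0.19) = 0.4552
−0.15·log₂(0.15) = 0.4105
−0.07·log₂(0.07) = 0.2686
Sum ≈ 2.4984 → 2.498 bits.

2.498 bits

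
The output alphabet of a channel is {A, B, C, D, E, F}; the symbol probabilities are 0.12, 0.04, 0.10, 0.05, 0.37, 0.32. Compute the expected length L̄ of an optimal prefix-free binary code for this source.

2.22 bits/symbol

Repeatedly combine the two least-probable nodes; the expected code length is the sum of the merged weights.
merge 1/25 + 1/20 → 9/100
merge 9/100 + 1/10 → 19/100
merge 3/25 + 19/100 → 31/100
merge 31/100 + 8/25 → 63/100
merge 37/100 + 63/100 → 1
L = 9/100 + 19/100 + 31/100 + 63/100 + 1 = 111/50 = 2.22 bits/symbol.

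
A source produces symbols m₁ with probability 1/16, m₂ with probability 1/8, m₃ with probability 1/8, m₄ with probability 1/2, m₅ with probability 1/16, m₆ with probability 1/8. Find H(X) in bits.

2.125 bits

Each probability is a power of 1/2, so log₂(1/p) is an integer.
H = Σ p·log₂(1/p) = 1/16·4 + 1/8·3 + 1/8·3 + 1/2·1 + 1/16·4 + 1/8·3 = 2.125 bits.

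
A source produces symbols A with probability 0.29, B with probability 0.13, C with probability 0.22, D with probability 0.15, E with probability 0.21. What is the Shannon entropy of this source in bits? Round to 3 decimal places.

2.264 bits

H = −Σ pᵢ log₂ pᵢ.
−0.29·log₂(0.29) = 0.5179
−0.13·log₂(0.13) = 0.3826
−0.22·log₂(0.22) = 0.4806
−0.15·log₂(0.15) = 0.4105
−0.21·log₂(0.21) = 0.4728
Sum ≈ 2.2645 → 2.264 bits.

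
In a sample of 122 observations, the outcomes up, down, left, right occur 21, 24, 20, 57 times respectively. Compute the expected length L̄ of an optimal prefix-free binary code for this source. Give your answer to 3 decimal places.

1.869 bits/symbol

Probabilities are the counts divided by 122.
Repeatedly combine the two least-probable nodes; the expected code length is the sum of the merged weights.
merge 10/61 + 21/122 → 41/122
merge 12/61 + 41/122 → 65/122
merge 57/122 + 65/122 → 1
L = 41/122 + 65/122 + 1 = 114/61 ≈ 1.869 bits/symbol.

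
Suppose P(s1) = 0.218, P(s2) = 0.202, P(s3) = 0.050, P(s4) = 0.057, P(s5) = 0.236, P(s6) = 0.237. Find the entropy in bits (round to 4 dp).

H = −Σ pᵢ log₂ pᵢ.
−0.218·log₂(0.218) = 0.4791
−0.202·log₂(0.202) = 0.4661
−0.050·log₂(0.050) = 0.2161
−0.057·log₂(0.057) = 0.2356
−0.236·log₂(0.236) = 0.4916
−0.237·log₂(0.237) = 0.4923
Sum ≈ 2.3808 → 2.3808 bits.

2.3808 bits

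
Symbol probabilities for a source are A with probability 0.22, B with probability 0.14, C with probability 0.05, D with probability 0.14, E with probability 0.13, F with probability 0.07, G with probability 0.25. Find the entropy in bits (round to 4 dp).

2.6421 bits

H = −Σ pᵢ log₂ pᵢ.
−0.22·log₂(0.22) = 0.4806
−0.14·log₂(0.14) = 0.3971
−0.05·log₂(0.05) = 0.2161
−0.14·log₂(0.14) = 0.3971
−0.13·log₂(0.13) = 0.3826
−0.07·log₂(0.07) = 0.2686
−0.25·log₂(0.25) = 0.5000
Sum ≈ 2.6421 → 2.6421 bits.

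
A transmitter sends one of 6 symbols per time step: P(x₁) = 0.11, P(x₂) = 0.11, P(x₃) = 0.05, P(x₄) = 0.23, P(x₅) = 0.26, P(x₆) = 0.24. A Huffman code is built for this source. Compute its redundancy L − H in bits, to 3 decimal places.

Entropy H = −Σ p log₂ p ≈ 2.4038 bits.
Huffman merges: 1/20+11/100→4/25; 11/100+4/25→27/100; 23/100+6/25→47/100; 13/50+27/100→53/100; 47/100+53/100→1. L = 243/100 ≈ 2.4300.
L − H = 2.4300 − 2.4038 = 0.026 bits.

0.026 bits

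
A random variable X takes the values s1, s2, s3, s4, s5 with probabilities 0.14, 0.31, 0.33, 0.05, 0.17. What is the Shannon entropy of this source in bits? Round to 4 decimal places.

2.0994 bits

H = −Σ pᵢ log₂ pᵢ.
−0.14·log₂(0.14) = 0.3971
−0.31·log₂(0.31) = 0.5238
−0.33·log₂(0.33) = 0.5278
−0.05·log₂(0.05) = 0.2161
−0.17·log₂(0.17) = 0.4346
Sum ≈ 2.0994 → 2.0994 bits.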